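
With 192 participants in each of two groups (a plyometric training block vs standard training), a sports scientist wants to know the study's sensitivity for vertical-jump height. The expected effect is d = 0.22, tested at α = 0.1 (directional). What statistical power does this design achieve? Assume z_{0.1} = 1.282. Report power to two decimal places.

power ≈ 0.81

For two equal groups, power = Φ(d·√(n/2) − z_{α}).
d·√(n/2) = 0.22 × √(192/2) = 0.22 × 9.798 = 2.156.
z_β = 2.156 − 1.282 = 0.874.
Power = Φ(0.874) = 0.809.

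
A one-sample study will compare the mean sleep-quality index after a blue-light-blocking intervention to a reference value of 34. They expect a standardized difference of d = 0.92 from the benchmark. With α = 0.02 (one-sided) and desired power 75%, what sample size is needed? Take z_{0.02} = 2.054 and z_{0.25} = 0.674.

n = 9

For a one-sample test: n = ((z_{α} + z_β) / d)².
z_{α} + z_β = 2.054 + 0.674 = 2.728.
n = (2.728 / 0.92)² = 2.965² = 8.79.
Round up.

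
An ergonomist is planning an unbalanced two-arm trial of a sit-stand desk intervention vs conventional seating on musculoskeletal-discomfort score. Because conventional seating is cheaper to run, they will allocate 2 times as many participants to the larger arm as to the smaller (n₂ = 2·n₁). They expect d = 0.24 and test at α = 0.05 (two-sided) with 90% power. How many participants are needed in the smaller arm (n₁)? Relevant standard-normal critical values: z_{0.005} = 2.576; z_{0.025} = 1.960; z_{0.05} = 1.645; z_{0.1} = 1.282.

n₁ = 274

With allocation ratio k = n₂/n₁ = 2, Var(x̄₁−x̄₂) = σ²(1/n₁ + 1/(k·n₁)) = σ²·(k+1)/(k·n₁).
So n₁ = (1 + 1/k)·((z_{α/2} + z_β)/d)² = 1.500 × (3.242/0.24)².
n₁ = 1.500 × 182.48 = 273.7.
Round up: n₁ = 274, giving n₂ = 2 × 274 = 548.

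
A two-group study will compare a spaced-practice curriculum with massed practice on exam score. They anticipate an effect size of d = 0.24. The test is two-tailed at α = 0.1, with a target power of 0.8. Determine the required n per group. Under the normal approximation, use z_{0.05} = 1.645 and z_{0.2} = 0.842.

n = 215 per group

For two independent groups with equal n: n = 2·((z_{α/2} + z_β) / d)².
z_{α/2} + z_β = 1.645 + 0.842 = 2.487.
n = 2 × (2.487 / 0.24)² = 2 × 10.363² = 2 × 107.38 = 214.8.
Round up to the next whole participant.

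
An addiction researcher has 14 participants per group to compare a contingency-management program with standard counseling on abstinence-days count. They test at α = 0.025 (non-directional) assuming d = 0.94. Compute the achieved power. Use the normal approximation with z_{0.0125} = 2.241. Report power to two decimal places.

For two equal groups, power = Φ(d·√(n/2) − z_{α/2}).
d·√(n/2) = 0.94 × √(14/2) = 0.94 × 2.646 = 2.487.
z_β = 2.487 − 2.241 = 0.246.
Power = Φ(0.246) = 0.597.

power ≈ 0.60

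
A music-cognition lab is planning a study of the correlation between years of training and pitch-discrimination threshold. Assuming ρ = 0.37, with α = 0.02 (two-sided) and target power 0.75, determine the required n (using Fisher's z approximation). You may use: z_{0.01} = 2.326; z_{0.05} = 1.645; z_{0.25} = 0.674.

Fisher's z: C = ½·ln((1+r)/(1−r)) = ½·ln(2.1746) = 0.3884.
n = ((z_{α/2} + z_β)/C)² + 3.
(2.326 + 0.674) / 0.3884 = 3.000 / 0.3884 = 7.724.
n = 7.724² + 3 = 59.66 + 3 = 62.7.
Round up.

n = 63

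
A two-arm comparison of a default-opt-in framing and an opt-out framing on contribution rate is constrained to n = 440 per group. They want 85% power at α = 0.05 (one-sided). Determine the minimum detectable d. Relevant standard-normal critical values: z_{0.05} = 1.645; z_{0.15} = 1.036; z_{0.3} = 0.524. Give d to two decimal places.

For two independent groups of n = 440 each: d_min = (z_{α} + z_β)·√(2/n).
z-sum = 1.645 + 1.036 = 2.681.
d_min = 2.681 × √(2/440) = 2.681 × 0.0674 = 0.181.

d_min ≈ 0.18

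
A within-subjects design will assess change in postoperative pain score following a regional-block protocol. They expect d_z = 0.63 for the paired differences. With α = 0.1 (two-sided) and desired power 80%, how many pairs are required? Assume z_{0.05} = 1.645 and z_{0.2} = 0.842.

n = 16 pairs

For a paired (one-sample on differences) test: n = ((z_{α/2} + z_β) / d)².
z_{α/2} + z_β = 1.645 + 0.842 = 2.487.
n = (2.487 / 0.63)² = 3.948² = 15.58.
Round up.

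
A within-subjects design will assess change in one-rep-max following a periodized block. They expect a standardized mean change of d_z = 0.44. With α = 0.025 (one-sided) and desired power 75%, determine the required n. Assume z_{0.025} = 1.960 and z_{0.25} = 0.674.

For a paired (one-sample on differences) test: n = ((z_{α} + z_β) / d)².
z_{α} + z_β = 1.960 + 0.674 = 2.634.
n = (2.634 / 0.44)² = 5.986² = 35.84.
Round up.

n = 36 pairs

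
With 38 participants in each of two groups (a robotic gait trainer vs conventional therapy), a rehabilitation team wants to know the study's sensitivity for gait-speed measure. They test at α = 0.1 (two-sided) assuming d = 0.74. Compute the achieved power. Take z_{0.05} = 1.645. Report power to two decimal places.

For two equal groups, power = Φ(d·√(n/2) − z_{α/2}).
d·√(n/2) = 0.74 × √(38/2) = 0.74 × 4.359 = 3.226.
z_β = 3.226 − 1.645 = 1.581.
Power = Φ(1.581) = 0.943.

power ≈ 0.94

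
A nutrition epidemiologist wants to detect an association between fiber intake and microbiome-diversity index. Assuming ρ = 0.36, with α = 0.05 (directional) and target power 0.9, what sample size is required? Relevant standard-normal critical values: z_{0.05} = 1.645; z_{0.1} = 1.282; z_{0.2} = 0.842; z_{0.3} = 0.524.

n = 64

Fisher's z: C = ½·ln((1+r)/(1−r)) = ½·ln(2.1250) = 0.3769.
n = ((z_{α} + z_β)/C)² + 3.
(1.645 + 1.282) / 0.3769 = 2.927 / 0.3769 = 7.766.
n = 7.766² + 3 = 60.31 + 3 = 63.3.
Round up.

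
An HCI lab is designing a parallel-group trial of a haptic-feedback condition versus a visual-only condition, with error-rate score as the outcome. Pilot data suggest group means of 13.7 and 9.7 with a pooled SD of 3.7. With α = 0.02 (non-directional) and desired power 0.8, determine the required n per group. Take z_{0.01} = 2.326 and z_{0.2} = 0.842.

n = 18 per group

Cohen's d = |M₁ − M₂| / SD_pooled = |13.7 − 9.7| / 3.7 = 4.0 / 3.7 = 1.081.
For two independent groups with equal n: n = 2·((z_{α/2} + z_β) / d)².
z_{α/2} + z_β = 2.326 + 0.842 = 3.168.
n = 2 × (3.168 / 1.081)² = 2 × 2.931² = 2 × 8.59 = 17.2.
Round up to the next whole participant.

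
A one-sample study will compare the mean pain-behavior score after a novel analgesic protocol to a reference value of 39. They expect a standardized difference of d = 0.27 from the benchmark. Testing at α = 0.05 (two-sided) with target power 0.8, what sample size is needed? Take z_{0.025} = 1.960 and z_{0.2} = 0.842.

For a one-sample test: n = ((z_{α/2} + z_β) / d)².
z_{α/2} + z_β = 1.960 + 0.842 = 2.802.
n = (2.802 / 0.27)² = 10.378² = 107.70.
Round up.

n = 108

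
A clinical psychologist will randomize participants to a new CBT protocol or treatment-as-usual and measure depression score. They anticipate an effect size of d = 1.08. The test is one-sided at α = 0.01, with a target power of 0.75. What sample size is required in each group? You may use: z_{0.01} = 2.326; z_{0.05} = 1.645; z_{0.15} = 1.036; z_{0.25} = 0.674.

For two independent groups with equal n: n = 2·((z_{α} + z_β) / d)².
z_{α} + z_β = 2.326 + 0.674 = 3.000.
n = 2 × (3.000 / 1.08)² = 2 × 2.778² = 2 × 7.72 = 15.4.
Round up to the next whole participant.

n = 16 per group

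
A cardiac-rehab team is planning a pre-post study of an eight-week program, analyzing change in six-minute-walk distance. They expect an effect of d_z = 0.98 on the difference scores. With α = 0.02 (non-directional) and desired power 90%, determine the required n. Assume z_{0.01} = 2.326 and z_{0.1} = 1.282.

For a paired (one-sample on differences) test: n = ((z_{α/2} + z_β) / d)².
z_{α/2} + z_β = 2.326 + 1.282 = 3.608.
n = (3.608 / 0.98)² = 3.682² = 13.55.
Round up.

n = 14 pairs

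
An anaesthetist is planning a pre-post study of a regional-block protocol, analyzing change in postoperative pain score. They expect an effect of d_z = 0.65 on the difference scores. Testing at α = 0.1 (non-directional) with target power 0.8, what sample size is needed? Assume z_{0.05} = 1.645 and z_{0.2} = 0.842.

n = 15 pairs

For a paired (one-sample on differences) test: n = ((z_{α/2} + z_β) / d)².
z_{α/2} + z_β = 1.645 + 0.842 = 2.487.
n = (2.487 / 0.65)² = 3.826² = 14.64.
Round up.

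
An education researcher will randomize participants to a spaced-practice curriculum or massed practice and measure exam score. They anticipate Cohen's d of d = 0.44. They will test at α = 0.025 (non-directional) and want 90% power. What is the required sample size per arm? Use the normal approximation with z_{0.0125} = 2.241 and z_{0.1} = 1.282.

n = 129 per group

For two independent groups with equal n: n = 2·((z_{α/2} + z_β) / d)².
z_{α/2} + z_β = 2.241 + 1.282 = 3.523.
n = 2 × (3.523 / 0.44)² = 2 × 8.007² = 2 × 64.11 = 128.2.
Round up to the next whole participant.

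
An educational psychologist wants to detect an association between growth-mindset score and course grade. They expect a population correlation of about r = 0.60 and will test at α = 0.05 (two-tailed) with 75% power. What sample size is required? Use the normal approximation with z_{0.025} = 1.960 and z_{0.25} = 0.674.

n = 18

Fisher's z: C = ½·ln((1+r)/(1−r)) = ½·ln(4.0000) = 0.6931.
n = ((z_{α/2} + z_β)/C)² + 3.
(1.960 + 0.674) / 0.6931 = 2.634 / 0.6931 = 3.800.
n = 3.800² + 3 = 14.44 + 3 = 17.4.
Round up.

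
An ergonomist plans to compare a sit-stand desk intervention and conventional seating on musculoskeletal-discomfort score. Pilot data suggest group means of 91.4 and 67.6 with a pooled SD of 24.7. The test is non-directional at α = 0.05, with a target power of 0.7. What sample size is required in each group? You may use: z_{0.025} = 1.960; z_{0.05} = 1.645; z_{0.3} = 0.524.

n = 14 per group

Cohen's d = |M₁ − M₂| / SD_pooled = |91.4 − 67.6| / 24.7 = 23.8 / 24.7 = 0.964.
For two independent groups with equal n: n = 2·((z_{α/2} + z_β) / d)².
z_{α/2} + z_β = 1.960 + 0.524 = 2.484.
n = 2 × (2.484 / 0.964)² = 2 × 2.577² = 2 × 6.64 = 13.3.
Round up to the next whole participant.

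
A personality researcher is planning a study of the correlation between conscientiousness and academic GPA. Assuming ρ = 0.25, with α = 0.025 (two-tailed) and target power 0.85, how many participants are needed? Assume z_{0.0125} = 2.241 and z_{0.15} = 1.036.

n = 168

Fisher's z: C = ½·ln((1+r)/(1−r)) = ½·ln(1.6667) = 0.2554.
n = ((z_{α/2} + z_β)/C)² + 3.
(2.241 + 1.036) / 0.2554 = 3.277 / 0.2554 = 12.831.
n = 12.831² + 3 = 164.63 + 3 = 167.6.
Round up.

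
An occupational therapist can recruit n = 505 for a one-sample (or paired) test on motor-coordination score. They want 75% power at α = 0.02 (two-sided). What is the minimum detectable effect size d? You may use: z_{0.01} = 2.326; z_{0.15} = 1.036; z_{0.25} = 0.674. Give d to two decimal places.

d_min ≈ 0.13

For a single sample (or paired design) of n = 505: d_min = (z_{α/2} + z_β)/√n.
z-sum = 2.326 + 0.674 = 3.000.
d_min = 3.000 / √505 = 3.000 / 22.472 = 0.133.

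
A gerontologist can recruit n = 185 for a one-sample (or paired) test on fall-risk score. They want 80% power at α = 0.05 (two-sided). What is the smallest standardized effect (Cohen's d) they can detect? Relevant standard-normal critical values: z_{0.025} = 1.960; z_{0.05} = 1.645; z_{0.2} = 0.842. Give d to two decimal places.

d_min ≈ 0.21

For a single sample (or paired design) of n = 185: d_min = (z_{α/2} + z_β)/√n.
z-sum = 1.960 + 0.842 = 2.802.
d_min = 2.802 / √185 = 2.802 / 13.601 = 0.206.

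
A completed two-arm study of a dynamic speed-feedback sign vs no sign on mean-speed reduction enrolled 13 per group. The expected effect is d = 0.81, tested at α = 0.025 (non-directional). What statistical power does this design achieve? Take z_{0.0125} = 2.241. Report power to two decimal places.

For two equal groups, power = Φ(d·√(n/2) − z_{α/2}).
d·√(n/2) = 0.81 × √(13/2) = 0.81 × 2.550 = 2.065.
z_β = 2.065 − 2.241 = -0.176.
Power = Φ(-0.176) = 0.430.

power ≈ 0.43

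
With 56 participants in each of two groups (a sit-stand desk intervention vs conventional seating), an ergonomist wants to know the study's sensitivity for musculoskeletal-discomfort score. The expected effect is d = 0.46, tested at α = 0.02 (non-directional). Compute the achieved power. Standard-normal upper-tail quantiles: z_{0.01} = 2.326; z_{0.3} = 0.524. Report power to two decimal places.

power ≈ 0.54

For two equal groups, power = Φ(d·√(n/2) − z_{α/2}).
d·√(n/2) = 0.46 × √(56/2) = 0.46 × 5.292 = 2.434.
z_β = 2.434 − 2.326 = 0.108.
Power = Φ(0.108) = 0.543.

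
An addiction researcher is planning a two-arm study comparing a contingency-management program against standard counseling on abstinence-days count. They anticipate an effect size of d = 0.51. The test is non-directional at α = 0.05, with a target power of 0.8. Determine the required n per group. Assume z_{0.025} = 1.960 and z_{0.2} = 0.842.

For two independent groups with equal n: n = 2·((z_{α/2} + z_β) / d)².
z_{α/2} + z_β = 1.960 + 0.842 = 2.802.
n = 2 × (2.802 / 0.51)² = 2 × 5.494² = 2 × 30.19 = 60.4.
Round up to the next whole participant.

n = 61 per group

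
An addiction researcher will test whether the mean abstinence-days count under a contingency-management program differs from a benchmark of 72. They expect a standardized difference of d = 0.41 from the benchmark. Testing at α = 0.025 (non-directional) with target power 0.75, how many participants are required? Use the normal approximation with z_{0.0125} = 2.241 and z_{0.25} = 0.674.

For a one-sample test: n = ((z_{α/2} + z_β) / d)².
z_{α/2} + z_β = 2.241 + 0.674 = 2.915.
n = (2.915 / 0.41)² = 7.110² = 50.55.
Round up.

n = 51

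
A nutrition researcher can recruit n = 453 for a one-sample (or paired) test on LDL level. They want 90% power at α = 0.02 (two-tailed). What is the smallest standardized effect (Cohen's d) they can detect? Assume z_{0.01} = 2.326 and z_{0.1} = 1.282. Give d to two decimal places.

For a single sample (or paired design) of n = 453: d_min = (z_{α/2} + z_β)/√n.
z-sum = 2.326 + 1.282 = 3.608.
d_min = 3.608 / √453 = 3.608 / 21.284 = 0.170.

d_min ≈ 0.17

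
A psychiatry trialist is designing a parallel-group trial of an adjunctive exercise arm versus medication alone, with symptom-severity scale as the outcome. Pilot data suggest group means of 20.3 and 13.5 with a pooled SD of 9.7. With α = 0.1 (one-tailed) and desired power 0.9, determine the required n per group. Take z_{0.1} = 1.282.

n = 27 per group

Cohen's d = |M₁ − M₂| / SD_pooled = |20.3 − 13.5| / 9.7 = 6.8 / 9.7 = 0.701.
For two independent groups with equal n: n = 2·((z_{α} + z_β) / d)².
z_{α} + z_β = 1.282 + 1.282 = 2.564.
n = 2 × (2.564 / 0.701)² = 2 × 3.658² = 2 × 13.38 = 26.8.
Round up to the next whole participant.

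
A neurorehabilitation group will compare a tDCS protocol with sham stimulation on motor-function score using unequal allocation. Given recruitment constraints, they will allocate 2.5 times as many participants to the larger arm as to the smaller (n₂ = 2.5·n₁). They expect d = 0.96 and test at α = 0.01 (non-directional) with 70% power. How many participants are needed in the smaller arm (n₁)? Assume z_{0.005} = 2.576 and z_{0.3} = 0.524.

With allocation ratio k = n₂/n₁ = 2.5, Var(x̄₁−x̄₂) = σ²(1/n₁ + 1/(k·n₁)) = σ²·(k+1)/(k·n₁).
So n₁ = (1 + 1/k)·((z_{α/2} + z_β)/d)² = 1.400 × (3.100/0.96)².
n₁ = 1.400 × 10.43 = 14.6.
Round up: n₁ = 15, giving n₂ = ⌈2.5 × 15⌉ = ⌈37.5⌉ = 38.

n₁ = 15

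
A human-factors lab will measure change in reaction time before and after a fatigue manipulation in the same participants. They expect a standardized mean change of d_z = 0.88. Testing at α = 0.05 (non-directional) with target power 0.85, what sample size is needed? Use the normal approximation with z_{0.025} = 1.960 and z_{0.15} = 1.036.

n = 12 pairs

For a paired (one-sample on differences) test: n = ((z_{α/2} + z_β) / d)².
z_{α/2} + z_β = 1.960 + 1.036 = 2.996.
n = (2.996 / 0.88)² = 3.405² = 11.59.
Round up.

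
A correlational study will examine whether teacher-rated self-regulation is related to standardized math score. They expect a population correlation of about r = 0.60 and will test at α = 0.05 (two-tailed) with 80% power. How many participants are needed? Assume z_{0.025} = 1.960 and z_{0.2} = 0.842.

Fisher's z: C = ½·ln((1+r)/(1−r)) = ½·ln(4.0000) = 0.6931.
n = ((z_{α/2} + z_β)/C)² + 3.
(1.960 + 0.842) / 0.6931 = 2.802 / 0.6931 = 4.043.
n = 4.043² + 3 = 16.34 + 3 = 19.3.
Round up.

n = 20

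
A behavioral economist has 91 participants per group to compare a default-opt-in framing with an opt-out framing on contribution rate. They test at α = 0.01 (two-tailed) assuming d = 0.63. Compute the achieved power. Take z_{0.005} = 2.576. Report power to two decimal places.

For two equal groups, power = Φ(d·√(n/2) − z_{α/2}).
d·√(n/2) = 0.63 × √(91/2) = 0.63 × 6.745 = 4.250.
z_β = 4.250 − 2.576 = 1.674.
Power = Φ(1.674) = 0.953.

power ≈ 0.95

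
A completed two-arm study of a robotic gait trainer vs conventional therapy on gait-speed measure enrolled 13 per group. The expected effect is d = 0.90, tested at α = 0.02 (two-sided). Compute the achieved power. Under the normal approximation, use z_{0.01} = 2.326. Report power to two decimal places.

power ≈ 0.49

For two equal groups, power = Φ(d·√(n/2) − z_{α/2}).
d·√(n/2) = 0.90 × √(13/2) = 0.90 × 2.550 = 2.295.
z_β = 2.295 − 2.326 = -0.031.
Power = Φ(-0.031) = 0.487.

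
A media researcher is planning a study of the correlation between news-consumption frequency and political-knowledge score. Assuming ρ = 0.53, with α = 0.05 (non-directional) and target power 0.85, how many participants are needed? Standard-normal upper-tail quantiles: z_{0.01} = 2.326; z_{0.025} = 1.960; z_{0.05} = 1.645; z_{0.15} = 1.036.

Fisher's z: C = ½·ln((1+r)/(1−r)) = ½·ln(3.2553) = 0.5901.
n = ((z_{α/2} + z_β)/C)² + 3.
(1.960 + 1.036) / 0.5901 = 2.996 / 0.5901 = 5.077.
n = 5.077² + 3 = 25.78 + 3 = 28.8.
Round up.

n = 29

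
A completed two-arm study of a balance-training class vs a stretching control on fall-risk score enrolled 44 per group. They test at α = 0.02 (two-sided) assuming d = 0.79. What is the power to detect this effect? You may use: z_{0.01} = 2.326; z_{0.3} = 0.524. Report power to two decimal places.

power ≈ 0.92

For two equal groups, power = Φ(d·√(n/2) − z_{α/2}).
d·√(n/2) = 0.79 × √(44/2) = 0.79 × 4.690 = 3.705.
z_β = 3.705 − 2.326 = 1.379.
Power = Φ(1.379) = 0.916.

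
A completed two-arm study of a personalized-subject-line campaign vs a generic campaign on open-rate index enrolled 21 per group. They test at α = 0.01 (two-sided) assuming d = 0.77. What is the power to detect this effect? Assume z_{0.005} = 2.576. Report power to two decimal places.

power ≈ 0.47

For two equal groups, power = Φ(d·√(n/2) − z_{α/2}).
d·√(n/2) = 0.77 × √(21/2) = 0.77 × 3.240 = 2.495.
z_β = 2.495 − 2.576 = -0.081.
Power = Φ(-0.081) = 0.468.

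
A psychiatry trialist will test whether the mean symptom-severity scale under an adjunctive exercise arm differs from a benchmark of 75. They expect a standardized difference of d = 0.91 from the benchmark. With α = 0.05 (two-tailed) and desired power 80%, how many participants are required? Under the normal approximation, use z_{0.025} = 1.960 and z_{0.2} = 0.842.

For a one-sample test: n = ((z_{α/2} + z_β) / d)².
z_{α/2} + z_β = 1.960 + 0.842 = 2.802.
n = (2.802 / 0.91)² = 3.079² = 9.48.
Round up.

n = 10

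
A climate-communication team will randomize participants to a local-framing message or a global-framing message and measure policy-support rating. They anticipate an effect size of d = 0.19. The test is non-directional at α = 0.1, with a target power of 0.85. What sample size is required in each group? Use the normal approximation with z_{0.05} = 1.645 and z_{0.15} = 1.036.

n = 399 per group

For two independent groups with equal n: n = 2·((z_{α/2} + z_β) / d)².
z_{α/2} + z_β = 1.645 + 1.036 = 2.681.
n = 2 × (2.681 / 0.19)² = 2 × 14.111² = 2 × 199.11 = 398.2.
Round up to the next whole participant.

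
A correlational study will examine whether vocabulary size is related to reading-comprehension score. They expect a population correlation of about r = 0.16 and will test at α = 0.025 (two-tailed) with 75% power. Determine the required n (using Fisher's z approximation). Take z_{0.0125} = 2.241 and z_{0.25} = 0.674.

Fisher's z: C = ½·ln((1+r)/(1−r)) = ½·ln(1.3810) = 0.1614.
n = ((z_{α/2} + z_β)/C)² + 3.
(2.241 + 0.674) / 0.1614 = 2.915 / 0.1614 = 18.061.
n = 18.061² + 3 = 326.19 + 3 = 329.2.
Round up.

n = 330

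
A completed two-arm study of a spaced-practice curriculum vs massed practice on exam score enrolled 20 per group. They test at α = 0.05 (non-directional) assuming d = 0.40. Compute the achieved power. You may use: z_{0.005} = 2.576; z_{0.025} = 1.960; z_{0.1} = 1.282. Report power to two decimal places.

For two equal groups, power = Φ(d·√(n/2) − z_{α/2}).
d·√(n/2) = 0.40 × √(20/2) = 0.40 × 3.162 = 1.265.
z_β = 1.265 − 1.960 = -0.695.
Power = Φ(-0.695) = 0.243.

power ≈ 0.24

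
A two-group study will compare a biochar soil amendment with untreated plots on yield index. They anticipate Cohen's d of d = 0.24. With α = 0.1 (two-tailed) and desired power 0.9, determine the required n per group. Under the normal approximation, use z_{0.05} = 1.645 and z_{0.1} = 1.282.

For two independent groups with equal n: n = 2·((z_{α/2} + z_β) / d)².
z_{α/2} + z_β = 1.645 + 1.282 = 2.927.
n = 2 × (2.927 / 0.24)² = 2 × 12.196² = 2 × 148.74 = 297.5.
Round up to the next whole participant.

n = 298 per group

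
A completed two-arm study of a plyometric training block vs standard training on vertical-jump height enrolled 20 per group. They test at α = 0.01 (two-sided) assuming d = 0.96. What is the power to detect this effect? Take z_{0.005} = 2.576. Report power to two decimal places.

power ≈ 0.68

For two equal groups, power = Φ(d·√(n/2) − z_{α/2}).
d·√(n/2) = 0.96 × √(20/2) = 0.96 × 3.162 = 3.036.
z_β = 3.036 − 2.576 = 0.460.
Power = Φ(0.460) = 0.677.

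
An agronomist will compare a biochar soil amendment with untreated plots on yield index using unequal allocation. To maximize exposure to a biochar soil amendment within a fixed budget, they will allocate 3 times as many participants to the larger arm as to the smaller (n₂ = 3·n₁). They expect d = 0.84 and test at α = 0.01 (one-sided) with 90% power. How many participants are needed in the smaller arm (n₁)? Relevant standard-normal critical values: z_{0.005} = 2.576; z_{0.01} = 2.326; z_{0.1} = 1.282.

With allocation ratio k = n₂/n₁ = 3, Var(x̄₁−x̄₂) = σ²(1/n₁ + 1/(k·n₁)) = σ²·(k+1)/(k·n₁).
So n₁ = (1 + 1/k)·((z_{α} + z_β)/d)² = 1.333 × (3.608/0.84)².
n₁ = 1.333 × 18.45 = 24.6.
Round up: n₁ = 25, giving n₂ = 3 × 25 = 75.

n₁ = 25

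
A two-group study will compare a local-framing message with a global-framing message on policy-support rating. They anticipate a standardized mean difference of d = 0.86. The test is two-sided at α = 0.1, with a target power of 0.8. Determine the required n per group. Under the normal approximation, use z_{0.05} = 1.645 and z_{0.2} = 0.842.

n = 17 per group

For two independent groups with equal n: n = 2·((z_{α/2} + z_β) / d)².
z_{α/2} + z_β = 1.645 + 0.842 = 2.487.
n = 2 × (2.487 / 0.86)² = 2 × 2.892² = 2 × 8.36 = 16.7.
Round up to the next whole participant.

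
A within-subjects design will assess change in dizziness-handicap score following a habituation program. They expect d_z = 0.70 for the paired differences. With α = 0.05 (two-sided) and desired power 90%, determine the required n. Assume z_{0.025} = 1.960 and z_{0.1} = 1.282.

n = 22 pairs

For a paired (one-sample on differences) test: n = ((z_{α/2} + z_β) / d)².
z_{α/2} + z_β = 1.960 + 1.282 = 3.242.
n = (3.242 / 0.70)² = 4.631² = 21.45.
Round up.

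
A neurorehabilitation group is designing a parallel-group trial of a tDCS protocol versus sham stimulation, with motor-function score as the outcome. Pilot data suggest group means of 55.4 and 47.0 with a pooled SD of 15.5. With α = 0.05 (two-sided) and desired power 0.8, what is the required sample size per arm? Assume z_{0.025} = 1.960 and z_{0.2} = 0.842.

Cohen's d = |M₁ − M₂| / SD_pooled = |55.4 − 47.0| / 15.5 = 8.4 / 15.5 = 0.542.
For two independent groups with equal n: n = 2·((z_{α/2} + z_β) / d)².
z_{α/2} + z_β = 1.960 + 0.842 = 2.802.
n = 2 × (2.802 / 0.542)² = 2 × 5.170² = 2 × 26.73 = 53.5.
Round up to the next whole participant.

n = 54 per group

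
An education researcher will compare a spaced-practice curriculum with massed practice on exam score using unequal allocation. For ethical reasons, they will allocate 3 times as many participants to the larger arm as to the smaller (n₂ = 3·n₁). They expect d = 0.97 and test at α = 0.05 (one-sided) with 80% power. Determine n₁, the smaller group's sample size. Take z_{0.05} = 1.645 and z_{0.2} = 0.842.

With allocation ratio k = n₂/n₁ = 3, Var(x̄₁−x̄₂) = σ²(1/n₁ + 1/(k·n₁)) = σ²·(k+1)/(k·n₁).
So n₁ = (1 + 1/k)·((z_{α} + z_β)/d)² = 1.333 × (2.487/0.97)².
n₁ = 1.333 × 6.57 = 8.8.
Round up: n₁ = 9, giving n₂ = 3 × 9 = 27.

n₁ = 9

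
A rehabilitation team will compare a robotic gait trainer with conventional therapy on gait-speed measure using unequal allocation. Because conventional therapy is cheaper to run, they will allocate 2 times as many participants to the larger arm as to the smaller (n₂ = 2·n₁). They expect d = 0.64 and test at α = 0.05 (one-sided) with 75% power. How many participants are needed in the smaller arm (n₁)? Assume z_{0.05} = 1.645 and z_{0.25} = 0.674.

n₁ = 20

With allocation ratio k = n₂/n₁ = 2, Var(x̄₁−x̄₂) = σ²(1/n₁ + 1/(k·n₁)) = σ²·(k+1)/(k·n₁).
So n₁ = (1 + 1/k)·((z_{α} + z_β)/d)² = 1.500 × (2.319/0.64)².
n₁ = 1.500 × 13.13 = 19.7.
Round up: n₁ = 20, giving n₂ = 2 × 20 = 40.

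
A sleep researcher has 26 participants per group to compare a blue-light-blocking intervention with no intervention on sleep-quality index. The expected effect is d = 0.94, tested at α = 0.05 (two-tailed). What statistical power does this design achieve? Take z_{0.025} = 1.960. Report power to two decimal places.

For two equal groups, power = Φ(d·√(n/2) − z_{α/2}).
d·√(n/2) = 0.94 × √(26/2) = 0.94 × 3.606 = 3.389.
z_β = 3.389 − 1.960 = 1.429.
Power = Φ(1.429) = 0.924.

power ≈ 0.92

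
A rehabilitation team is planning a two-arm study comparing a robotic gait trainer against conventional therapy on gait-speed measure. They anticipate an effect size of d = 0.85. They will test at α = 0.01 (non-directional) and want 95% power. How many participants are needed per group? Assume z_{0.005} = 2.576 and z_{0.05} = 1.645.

n = 50 per group

For two independent groups with equal n: n = 2·((z_{α/2} + z_β) / d)².
z_{α/2} + z_β = 2.576 + 1.645 = 4.221.
n = 2 × (4.221 / 0.85)² = 2 × 4.966² = 2 × 24.66 = 49.3.
Round up to the next whole participant.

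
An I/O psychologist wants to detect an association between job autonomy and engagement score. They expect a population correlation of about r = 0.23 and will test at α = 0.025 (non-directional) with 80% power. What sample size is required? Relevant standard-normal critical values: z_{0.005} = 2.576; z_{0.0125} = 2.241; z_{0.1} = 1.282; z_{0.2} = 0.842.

Fisher's z: C = ½·ln((1+r)/(1−r)) = ½·ln(1.5974) = 0.2342.
n = ((z_{α/2} + z_β)/C)² + 3.
(2.241 + 0.842) / 0.2342 = 3.083 / 0.2342 = 13.164.
n = 13.164² + 3 = 173.29 + 3 = 176.3.
Round up.

n = 177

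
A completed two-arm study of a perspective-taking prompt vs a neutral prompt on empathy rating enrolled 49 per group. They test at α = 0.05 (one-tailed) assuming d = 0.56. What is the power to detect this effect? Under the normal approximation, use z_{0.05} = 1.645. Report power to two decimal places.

For two equal groups, power = Φ(d·√(n/2) − z_{α}).
d·√(n/2) = 0.56 × √(49/2) = 0.56 × 4.950 = 2.772.
z_β = 2.772 − 1.645 = 1.127.
Power = Φ(1.127) = 0.870.

power ≈ 0.87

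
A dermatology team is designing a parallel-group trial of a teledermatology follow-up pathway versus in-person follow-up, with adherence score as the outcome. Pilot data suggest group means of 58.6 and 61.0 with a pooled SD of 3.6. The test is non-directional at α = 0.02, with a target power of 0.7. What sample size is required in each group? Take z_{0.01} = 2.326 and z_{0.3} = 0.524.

n = 37 per group

Cohen's d = |M₁ − M₂| / SD_pooled = |58.6 − 61.0| / 3.6 = 2.4 / 3.6 = 0.667.
For two independent groups with equal n: n = 2·((z_{α/2} + z_β) / d)².
z_{α/2} + z_β = 2.326 + 0.524 = 2.850.
n = 2 × (2.850 / 0.667)² = 2 × 4.273² = 2 × 18.26 = 36.5.
Round up to the next whole participant.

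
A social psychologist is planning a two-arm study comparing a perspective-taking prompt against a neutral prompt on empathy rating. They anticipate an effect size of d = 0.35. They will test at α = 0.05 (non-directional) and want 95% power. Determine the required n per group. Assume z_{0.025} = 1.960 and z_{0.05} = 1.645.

n = 213 per group

For two independent groups with equal n: n = 2·((z_{α/2} + z_β) / d)².
z_{α/2} + z_β = 1.960 + 1.645 = 3.605.
n = 2 × (3.605 / 0.35)² = 2 × 10.300² = 2 × 106.09 = 212.2.
Round up to the next whole participant.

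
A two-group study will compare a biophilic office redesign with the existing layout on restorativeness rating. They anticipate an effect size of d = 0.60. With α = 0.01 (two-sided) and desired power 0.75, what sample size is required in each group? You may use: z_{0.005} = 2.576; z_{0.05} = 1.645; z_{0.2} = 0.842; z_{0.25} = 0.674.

n = 59 per group

For two independent groups with equal n: n = 2·((z_{α/2} + z_β) / d)².
z_{α/2} + z_β = 2.576 + 0.674 = 3.250.
n = 2 × (3.250 / 0.60)² = 2 × 5.417² = 2 × 29.34 = 58.7.
Round up to the next whole participant.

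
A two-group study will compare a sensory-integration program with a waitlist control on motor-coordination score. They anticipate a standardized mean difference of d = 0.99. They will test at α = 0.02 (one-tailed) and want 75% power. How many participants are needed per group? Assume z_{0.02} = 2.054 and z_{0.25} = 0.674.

For two independent groups with equal n: n = 2·((z_{α} + z_β) / d)².
z_{α} + z_β = 2.054 + 0.674 = 2.728.
n = 2 × (2.728 / 0.99)² = 2 × 2.756² = 2 × 7.59 = 15.2.
Round up to the next whole participant.

n = 16 per group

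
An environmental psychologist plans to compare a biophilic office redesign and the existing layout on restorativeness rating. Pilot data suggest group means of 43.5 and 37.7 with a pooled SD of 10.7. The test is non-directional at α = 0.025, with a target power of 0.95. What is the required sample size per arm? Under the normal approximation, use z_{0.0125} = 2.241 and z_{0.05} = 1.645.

Cohen's d = |M₁ − M₂| / SD_pooled = |43.5 − 37.7| / 10.7 = 5.8 / 10.7 = 0.542.
For two independent groups with equal n: n = 2·((z_{α/2} + z_β) / d)².
z_{α/2} + z_β = 2.241 + 1.645 = 3.886.
n = 2 × (3.886 / 0.542)² = 2 × 7.170² = 2 × 51.41 = 102.8.
Round up to the next whole participant.

n = 103 per group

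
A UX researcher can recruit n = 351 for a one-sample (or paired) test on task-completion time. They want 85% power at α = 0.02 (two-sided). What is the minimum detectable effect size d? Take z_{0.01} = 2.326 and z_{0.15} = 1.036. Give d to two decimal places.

d_min ≈ 0.18

For a single sample (or paired design) of n = 351: d_min = (z_{α/2} + z_β)/√n.
z-sum = 2.326 + 1.036 = 3.362.
d_min = 3.362 / √351 = 3.362 / 18.735 = 0.179.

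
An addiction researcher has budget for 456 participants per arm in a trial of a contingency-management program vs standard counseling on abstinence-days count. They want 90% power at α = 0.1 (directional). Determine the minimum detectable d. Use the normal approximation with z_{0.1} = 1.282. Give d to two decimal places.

d_min ≈ 0.17

For two independent groups of n = 456 each: d_min = (z_{α} + z_β)·√(2/n).
z-sum = 1.282 + 1.282 = 2.564.
d_min = 2.564 × √(2/456) = 2.564 × 0.0662 = 0.170.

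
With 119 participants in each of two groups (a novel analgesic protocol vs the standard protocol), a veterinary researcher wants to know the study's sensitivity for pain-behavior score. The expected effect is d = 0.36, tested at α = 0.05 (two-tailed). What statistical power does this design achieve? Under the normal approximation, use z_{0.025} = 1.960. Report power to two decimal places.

power ≈ 0.79

For two equal groups, power = Φ(d·√(n/2) − z_{α/2}).
d·√(n/2) = 0.36 × √(119/2) = 0.36 × 7.714 = 2.777.
z_β = 2.777 − 1.960 = 0.817.
Power = Φ(0.817) = 0.793.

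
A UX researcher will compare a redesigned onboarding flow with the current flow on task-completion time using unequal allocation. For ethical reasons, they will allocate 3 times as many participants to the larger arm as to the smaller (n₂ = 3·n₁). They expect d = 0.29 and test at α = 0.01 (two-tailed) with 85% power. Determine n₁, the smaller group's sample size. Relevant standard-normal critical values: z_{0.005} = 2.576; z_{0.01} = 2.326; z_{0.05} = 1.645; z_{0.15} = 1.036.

With allocation ratio k = n₂/n₁ = 3, Var(x̄₁−x̄₂) = σ²(1/n₁ + 1/(k·n₁)) = σ²·(k+1)/(k·n₁).
So n₁ = (1 + 1/k)·((z_{α/2} + z_β)/d)² = 1.333 × (3.612/0.29)².
n₁ = 1.333 × 155.13 = 206.8.
Round up: n₁ = 207, giving n₂ = 3 × 207 = 621.

n₁ = 207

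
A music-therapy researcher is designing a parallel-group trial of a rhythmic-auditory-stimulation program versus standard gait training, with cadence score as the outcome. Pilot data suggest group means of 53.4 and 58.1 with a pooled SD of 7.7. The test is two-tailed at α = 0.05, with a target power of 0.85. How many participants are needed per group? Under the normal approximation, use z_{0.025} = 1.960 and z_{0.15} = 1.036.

n = 49 per group

Cohen's d = |M₁ − M₂| / SD_pooled = |53.4 − 58.1| / 7.7 = 4.7 / 7.7 = 0.610.
For two independent groups with equal n: n = 2·((z_{α/2} + z_β) / d)².
z_{α/2} + z_β = 1.960 + 1.036 = 2.996.
n = 2 × (2.996 / 0.610)² = 2 × 4.911² = 2 × 24.12 = 48.2.
Round up to the next whole participant.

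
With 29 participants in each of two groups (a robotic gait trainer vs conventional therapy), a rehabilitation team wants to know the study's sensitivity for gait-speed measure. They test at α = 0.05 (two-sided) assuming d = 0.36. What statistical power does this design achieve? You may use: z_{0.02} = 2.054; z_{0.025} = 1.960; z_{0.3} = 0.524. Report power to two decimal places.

For two equal groups, power = Φ(d·√(n/2) − z_{α/2}).
d·√(n/2) = 0.36 × √(29/2) = 0.36 × 3.808 = 1.371.
z_β = 1.371 − 1.960 = -0.589.
Power = Φ(-0.589) = 0.278.

power ≈ 0.28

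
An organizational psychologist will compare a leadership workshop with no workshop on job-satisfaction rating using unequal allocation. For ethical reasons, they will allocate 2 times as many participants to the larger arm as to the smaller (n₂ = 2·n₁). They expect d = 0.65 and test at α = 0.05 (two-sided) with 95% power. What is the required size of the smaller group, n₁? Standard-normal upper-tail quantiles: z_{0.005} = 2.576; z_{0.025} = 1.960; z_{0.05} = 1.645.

With allocation ratio k = n₂/n₁ = 2, Var(x̄₁−x̄₂) = σ²(1/n₁ + 1/(k·n₁)) = σ²·(k+1)/(k·n₁).
So n₁ = (1 + 1/k)·((z_{α/2} + z_β)/d)² = 1.500 × (3.605/0.65)².
n₁ = 1.500 × 30.76 = 46.1.
Round up: n₁ = 47, giving n₂ = 2 × 47 = 94.

n₁ = 47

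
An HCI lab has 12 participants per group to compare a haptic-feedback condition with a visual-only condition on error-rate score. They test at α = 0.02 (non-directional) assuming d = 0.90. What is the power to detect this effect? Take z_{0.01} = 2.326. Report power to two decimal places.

For two equal groups, power = Φ(d·√(n/2) − z_{α/2}).
d·√(n/2) = 0.90 × √(12/2) = 0.90 × 2.449 = 2.205.
z_β = 2.205 − 2.326 = -0.121.
Power = Φ(-0.121) = 0.452.

power ≈ 0.45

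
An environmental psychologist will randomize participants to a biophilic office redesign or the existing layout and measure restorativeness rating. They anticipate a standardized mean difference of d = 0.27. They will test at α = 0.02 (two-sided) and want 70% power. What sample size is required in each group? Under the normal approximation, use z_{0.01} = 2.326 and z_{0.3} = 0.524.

For two independent groups with equal n: n = 2·((z_{α/2} + z_β) / d)².
z_{α/2} + z_β = 2.326 + 0.524 = 2.850.
n = 2 × (2.850 / 0.27)² = 2 × 10.556² = 2 × 111.42 = 222.8.
Round up to the next whole participant.

n = 223 per group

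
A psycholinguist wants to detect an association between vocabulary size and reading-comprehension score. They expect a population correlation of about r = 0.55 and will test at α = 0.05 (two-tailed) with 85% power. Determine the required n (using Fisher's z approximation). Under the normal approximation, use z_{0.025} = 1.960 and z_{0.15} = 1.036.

Fisher's z: C = ½·ln((1+r)/(1−r)) = ½·ln(3.4444) = 0.6184.
n = ((z_{α/2} + z_β)/C)² + 3.
(1.960 + 1.036) / 0.6184 = 2.996 / 0.6184 = 4.845.
n = 4.845² + 3 = 23.47 + 3 = 26.5.
Round up.

n = 27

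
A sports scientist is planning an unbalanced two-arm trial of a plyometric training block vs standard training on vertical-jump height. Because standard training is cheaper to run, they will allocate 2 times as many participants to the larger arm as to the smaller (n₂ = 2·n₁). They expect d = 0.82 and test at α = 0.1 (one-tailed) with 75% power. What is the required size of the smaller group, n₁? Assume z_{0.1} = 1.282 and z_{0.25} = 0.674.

n₁ = 9

With allocation ratio k = n₂/n₁ = 2, Var(x̄₁−x̄₂) = σ²(1/n₁ + 1/(k·n₁)) = σ²·(k+1)/(k·n₁).
So n₁ = (1 + 1/k)·((z_{α} + z_β)/d)² = 1.500 × (1.956/0.82)².
n₁ = 1.500 × 5.69 = 8.5.
Round up: n₁ = 9, giving n₂ = 2 × 9 = 18.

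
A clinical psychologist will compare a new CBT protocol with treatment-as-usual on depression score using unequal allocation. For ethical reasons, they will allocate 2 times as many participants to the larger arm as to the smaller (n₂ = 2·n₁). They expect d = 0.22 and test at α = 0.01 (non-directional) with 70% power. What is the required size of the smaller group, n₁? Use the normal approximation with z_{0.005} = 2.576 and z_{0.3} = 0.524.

n₁ = 298

With allocation ratio k = n₂/n₁ = 2, Var(x̄₁−x̄₂) = σ²(1/n₁ + 1/(k·n₁)) = σ²·(k+1)/(k·n₁).
So n₁ = (1 + 1/k)·((z_{α/2} + z_β)/d)² = 1.500 × (3.100/0.22)².
n₁ = 1.500 × 198.55 = 297.8.
Round up: n₁ = 298, giving n₂ = 2 × 298 = 596.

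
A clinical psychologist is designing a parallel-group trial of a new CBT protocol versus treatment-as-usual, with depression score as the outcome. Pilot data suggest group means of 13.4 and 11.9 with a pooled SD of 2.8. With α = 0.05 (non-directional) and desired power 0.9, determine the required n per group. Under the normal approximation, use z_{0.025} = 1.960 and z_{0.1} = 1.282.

n = 74 per group

Cohen's d = |M₁ − M₂| / SD_pooled = |13.4 − 11.9| / 2.8 = 1.5 / 2.8 = 0.536.
For two independent groups with equal n: n = 2·((z_{α/2} + z_β) / d)².
z_{α/2} + z_β = 1.960 + 1.282 = 3.242.
n = 2 × (3.242 / 0.536)² = 2 × 6.049² = 2 × 36.58 = 73.2.
Round up to the next whole participant.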